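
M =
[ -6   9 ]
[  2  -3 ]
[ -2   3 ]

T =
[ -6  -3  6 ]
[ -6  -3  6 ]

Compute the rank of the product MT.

1

First compute MT:
[[-18,  -9,  18],
 [  6,   3,  -6],
 [ -6,  -3,   6]]
Now row reduce the product.
R2 ← R2 + (1/3)·R1: [0, 0, 0]
R3 ← R3 − (1/3)·R1: [0, 0, 0]
1 nonzero row, so rank(MT) = 1.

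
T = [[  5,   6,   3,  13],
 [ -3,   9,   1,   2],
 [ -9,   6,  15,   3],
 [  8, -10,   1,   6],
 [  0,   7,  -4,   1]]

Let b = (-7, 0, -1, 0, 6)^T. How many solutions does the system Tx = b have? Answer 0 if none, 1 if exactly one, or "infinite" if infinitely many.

0

Row reduce the augmented matrix [T | b].
R2 ← R2 + (3/5)·R1: [0, 63/5, 14/5, 49/5, -21/5]
R3 ← R3 + (9/5)·R1: [0, 84/5, 102/5, 132/5, -68/5]
R4 ← R4 − (8/5)·R1: [0, -98/5, -19/5, -74/5, 56/5]
R3 ← R3 − (4/3)·R2: [0, 0, 50/3, 40/3, -8]
R4 ← R4 + (14/9)·R2: [0, 0, 5/9, 4/9, 14/3]
R5 ← R5 − (5/9)·R2: [0, 0, -50/9, -40/9, 25/3]
R4 ← R4 − (1/30)·R3: [0, 0, 0, 0, 74/15]
R5 ← R5 + (1/3)·R3: [0, 0, 0, 0, 17/3]
R5 ← R5 − (85/74)·R4: [0, 0, 0, 0, 0]
The echelon form has 4 nonzero rows; the last pivot sits in the augmented column, so rank(T) = 3 but rank([T|b]) = 4.
Since the ranks differ, the system is inconsistent.
It has no solutions.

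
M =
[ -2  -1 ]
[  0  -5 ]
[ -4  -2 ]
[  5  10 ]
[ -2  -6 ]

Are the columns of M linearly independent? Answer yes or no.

Row reduce M to echelon form.
R3 ← R3 − (2)·R1: [0, 0]
R4 ← R4 + (5/2)·R1: [0, 15/2]
R5 ← R5 − R1: [0, -5]
R4 ← R4 + (3/2)·R2: [0, 0]
R5 ← R5 − R2: [0, 0]
2 pivots among 2 columns.
Every column is a pivot column, so the columns are linearly independent.

yes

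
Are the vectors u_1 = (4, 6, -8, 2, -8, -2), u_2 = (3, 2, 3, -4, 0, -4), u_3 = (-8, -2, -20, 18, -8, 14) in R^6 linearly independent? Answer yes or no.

Form the matrix with these vectors as rows and row reduce.
R2 ← R2 − (3/4)·R1: [0, -5/2, 9, -11/2, 6, -5/2]
R3 ← R3 + (2)·R1: [0, 10, -36, 22, -24, 10]
R3 ← R3 + (4)·R2: [0, 0, 0, 0, 0, 0]
2 nonzero rows, so the 3 vectors span a space of dimension 2.
Since 2 < 3, the vectors are linearly dependent.

no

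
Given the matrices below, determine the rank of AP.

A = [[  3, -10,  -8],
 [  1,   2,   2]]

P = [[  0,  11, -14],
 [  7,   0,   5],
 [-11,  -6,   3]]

First compute AP:
[[ 18,  81, -116],
 [ -8,  -1,   2]]
Now row reduce the product.
R2 ← R2 + (4/9)·R1: [0, 35, -446/9]
2 nonzero rows, so rank(AP) = 2.

2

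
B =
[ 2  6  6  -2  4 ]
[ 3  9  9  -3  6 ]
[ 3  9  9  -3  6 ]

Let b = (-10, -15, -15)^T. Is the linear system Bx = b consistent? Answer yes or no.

Row reduce the augmented matrix [B | b].
R2 ← R2 − (3/2)·R1: [0, 0, 0, 0, 0, 0]
R3 ← R3 − (3/2)·R1: [0, 0, 0, 0, 0, 0]
The echelon form has 1 nonzero rows, and every pivot lies in the first 5 columns, so rank(B) = rank([B|b]) = 1.
The system is consistent.

yes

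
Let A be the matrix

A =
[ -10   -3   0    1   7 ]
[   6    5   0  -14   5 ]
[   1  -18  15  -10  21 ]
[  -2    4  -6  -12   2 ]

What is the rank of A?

4

Row reduce to echelon form.
R2 ← R2 + (3/5)·R1: [0, 16/5, 0, -67/5, 46/5]
R3 ← R3 + (1/10)·R1: [0, -183/10, 15, -99/10, 217/10]
R4 ← R4 − (1/5)·R1: [0, 23/5, -6, -61/5, 3/5]
R3 ← R3 + (183/32)·R2: [0, 0, 15, -2769/32, 1189/16]
R4 ← R4 − (23/16)·R2: [0, 0, -6, 113/16, -101/8]
R4 ← R4 + (2/5)·R3: [0, 0, 0, -551/20, 171/10]
Echelon form has 4 nonzero rows, so rank(A) = 4.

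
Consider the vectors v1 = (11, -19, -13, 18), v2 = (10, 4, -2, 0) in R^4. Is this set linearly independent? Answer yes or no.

yes

Form the matrix with these vectors as rows and row reduce.
R2 ← R2 − (10/11)·R1: [0, 234/11, 108/11, -180/11]
2 nonzero rows, so the 2 vectors span a space of dimension 2.
Since 2 = 2, the vectors are linearly independent.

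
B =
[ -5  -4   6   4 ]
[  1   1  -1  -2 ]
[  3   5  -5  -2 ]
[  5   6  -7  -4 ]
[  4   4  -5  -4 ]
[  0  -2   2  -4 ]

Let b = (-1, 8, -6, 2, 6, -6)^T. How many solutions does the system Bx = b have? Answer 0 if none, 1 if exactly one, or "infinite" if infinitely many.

0

Row reduce the augmented matrix [B | b].
R2 ← R2 + (1/5)·R1: [0, 1/5, 1/5, -6/5, 39/5]
R3 ← R3 + (3/5)·R1: [0, 13/5, -7/5, 2/5, -33/5]
R4 ← R4 + R1: [0, 2, -1, 0, 1]
R5 ← R5 + (4/5)·R1: [0, 4/5, -1/5, -4/5, 26/5]
R3 ← R3 − (13)·R2: [0, 0, -4, 16, -108]
R4 ← R4 − (10)·R2: [0, 0, -3, 12, -77]
R5 ← R5 − (4)·R2: [0, 0, -1, 4, -26]
R6 ← R6 + (10)·R2: [0, 0, 4, -16, 72]
R4 ← R4 − (3/4)·R3: [0, 0, 0, 0, 4]
R5 ← R5 − (1/4)·R3: [0, 0, 0, 0, 1]
R6 ← R6 + R3: [0, 0, 0, 0, -36]
R5 ← R5 − (1/4)·R4: [0, 0, 0, 0, 0]
R6 ← R6 + (9)·R4: [0, 0, 0, 0, 0]
The echelon form has 4 nonzero rows; the last pivot sits in the augmented column, so rank(B) = 3 but rank([B|b]) = 4.
Since the ranks differ, the system is inconsistent.
It has no solutions.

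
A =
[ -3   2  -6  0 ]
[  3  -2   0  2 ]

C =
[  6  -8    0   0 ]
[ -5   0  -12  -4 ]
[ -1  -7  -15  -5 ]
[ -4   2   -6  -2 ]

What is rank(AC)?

First compute AC:
[[-22,  66,  66,  22],
 [ 20, -20,  12,   4]]
Now row reduce the product.
R2 ← R2 + (10/11)·R1: [0, 40, 72, 24]
2 nonzero rows, so rank(AC) = 2.

2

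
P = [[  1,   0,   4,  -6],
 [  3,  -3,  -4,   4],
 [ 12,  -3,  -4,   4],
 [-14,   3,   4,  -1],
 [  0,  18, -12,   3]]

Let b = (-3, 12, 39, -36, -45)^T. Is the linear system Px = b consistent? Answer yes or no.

yes

Row reduce the augmented matrix [P | b].
R2 ← R2 − (3)·R1: [0, -3, -16, 22, 21]
R3 ← R3 − (12)·R1: [0, -3, -52, 76, 75]
R4 ← R4 + (14)·R1: [0, 3, 60, -85, -78]
R3 ← R3 − R2: [0, 0, -36, 54, 54]
R4 ← R4 + R2: [0, 0, 44, -63, -57]
R5 ← R5 + (6)·R2: [0, 0, -108, 135, 81]
R4 ← R4 + (11/9)·R3: [0, 0, 0, 3, 9]
R5 ← R5 − (3)·R3: [0, 0, 0, -27, -81]
R5 ← R5 + (9)·R4: [0, 0, 0, 0, 0]
The echelon form has 4 nonzero rows, and every pivot lies in the first 4 columns, so rank(P) = rank([P|b]) = 4.
The system is consistent.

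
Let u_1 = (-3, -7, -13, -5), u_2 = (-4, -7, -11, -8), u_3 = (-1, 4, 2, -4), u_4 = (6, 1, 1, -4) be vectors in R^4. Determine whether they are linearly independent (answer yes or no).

yes

Form the matrix with these vectors as rows and row reduce.
R2 ← R2 − (4/3)·R1: [0, 7/3, 19/3, -4/3]
R3 ← R3 − (1/3)·R1: [0, 19/3, 19/3, -7/3]
R4 ← R4 + (2)·R1: [0, -13, -25, -14]
R3 ← R3 − (19/7)·R2: [0, 0, -76/7, 9/7]
R4 ← R4 + (39/7)·R2: [0, 0, 72/7, -150/7]
R4 ← R4 + (18/19)·R3: [0, 0, 0, -384/19]
4 nonzero rows, so the 4 vectors span a space of dimension 4.
Since 4 = 4, the vectors are linearly independent.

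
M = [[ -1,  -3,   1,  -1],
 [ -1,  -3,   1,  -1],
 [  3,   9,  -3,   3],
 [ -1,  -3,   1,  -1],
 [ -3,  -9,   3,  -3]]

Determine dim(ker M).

3

Row reduce to echelon form.
R2 ← R2 − R1: [0, 0, 0, 0]
R3 ← R3 + (3)·R1: [0, 0, 0, 0]
R4 ← R4 − R1: [0, 0, 0, 0]
R5 ← R5 − (3)·R1: [0, 0, 0, 0]
1 nonzero row, so rank(M) = 1.
M has 4 columns; by rank–nullity, nullity = 4 − 1 = 3.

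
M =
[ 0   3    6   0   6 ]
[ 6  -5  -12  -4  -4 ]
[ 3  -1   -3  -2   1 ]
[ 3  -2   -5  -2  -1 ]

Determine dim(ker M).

Row reduce to echelon form.
Swap R1 ↔ R2
R3 ← R3 − (1/2)·R1: [0, 3/2, 3, 0, 3]
R4 ← R4 − (1/2)·R1: [0, 1/2, 1, 0, 1]
R3 ← R3 − (1/2)·R2: [0, 0, 0, 0, 0]
R4 ← R4 − (1/6)·R2: [0, 0, 0, 0, 0]
2 nonzero rows, so rank(M) = 2.
M has 5 columns; by rank–nullity, nullity = 5 − 2 = 3.

3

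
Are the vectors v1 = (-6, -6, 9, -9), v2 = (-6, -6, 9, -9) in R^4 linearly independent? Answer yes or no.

no

Form the matrix with these vectors as rows and row reduce.
R2 ← R2 − R1: [0, 0, 0, 0]
1 nonzero row, so the 2 vectors span a space of dimension 1.
Since 1 < 2, the vectors are linearly dependent.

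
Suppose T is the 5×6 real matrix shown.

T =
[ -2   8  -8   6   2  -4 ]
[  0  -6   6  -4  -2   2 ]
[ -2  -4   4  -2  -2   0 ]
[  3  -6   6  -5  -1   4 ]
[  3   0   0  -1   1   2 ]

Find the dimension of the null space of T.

Row reduce to echelon form.
R3 ← R3 − R1: [0, -12, 12, -8, -4, 4]
R4 ← R4 + (3/2)·R1: [0, 6, -6, 4, 2, -2]
R5 ← R5 + (3/2)·R1: [0, 12, -12, 8, 4, -4]
R3 ← R3 − (2)·R2: [0, 0, 0, 0, 0, 0]
R4 ← R4 + R2: [0, 0, 0, 0, 0, 0]
R5 ← R5 + (2)·R2: [0, 0, 0, 0, 0, 0]
2 nonzero rows, so rank(T) = 2.
T has 6 columns; by rank–nullity, nullity = 6 − 2 = 4.

4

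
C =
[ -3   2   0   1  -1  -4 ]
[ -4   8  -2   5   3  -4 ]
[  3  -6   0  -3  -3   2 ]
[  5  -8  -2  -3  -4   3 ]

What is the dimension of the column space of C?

Row reduce to echelon form.
R2 ← R2 − (4/3)·R1: [0, 16/3, -2, 11/3, 13/3, 4/3]
R3 ← R3 + R1: [0, -4, 0, -2, -4, -2]
R4 ← R4 + (5/3)·R1: [0, -14/3, -2, -4/3, -17/3, -11/3]
R3 ← R3 + (3/4)·R2: [0, 0, -3/2, 3/4, -3/4, -1]
R4 ← R4 + (7/8)·R2: [0, 0, -15/4, 15/8, -15/8, -5/2]
R4 ← R4 − (5/2)·R3: [0, 0, 0, 0, 0, 0]
Echelon form has 3 nonzero rows, so rank(C) = 3.
The column space has dimension equal to the rank: 3.

3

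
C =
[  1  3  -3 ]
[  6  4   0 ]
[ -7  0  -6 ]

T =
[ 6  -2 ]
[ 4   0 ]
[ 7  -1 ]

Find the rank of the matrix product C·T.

2

First compute CT:
[[ -3,   1],
 [ 52, -12],
 [-84,  20]]
Now row reduce the product.
R2 ← R2 + (52/3)·R1: [0, 16/3]
R3 ← R3 − (28)·R1: [0, -8]
R3 ← R3 + (3/2)·R2: [0, 0]
2 nonzero rows, so rank(CT) = 2.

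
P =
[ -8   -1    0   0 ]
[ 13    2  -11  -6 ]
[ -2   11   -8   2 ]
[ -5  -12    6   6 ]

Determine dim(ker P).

0

Row reduce to echelon form.
R2 ← R2 + (13/8)·R1: [0, 3/8, -11, -6]
R3 ← R3 − (1/4)·R1: [0, 45/4, -8, 2]
R4 ← R4 − (5/8)·R1: [0, -91/8, 6, 6]
R3 ← R3 − (30)·R2: [0, 0, 322, 182]
R4 ← R4 + (91/3)·R2: [0, 0, -983/3, -176]
R4 ← R4 + (983/966)·R3: [0, 0, 0, 635/69]
4 nonzero rows, so rank(P) = 4.
P has 4 columns; by rank–nullity, nullity = 4 − 4 = 0.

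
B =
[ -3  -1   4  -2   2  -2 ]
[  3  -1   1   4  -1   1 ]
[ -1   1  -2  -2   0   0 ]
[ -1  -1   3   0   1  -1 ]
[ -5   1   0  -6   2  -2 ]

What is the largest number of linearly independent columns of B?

Row reduce to echelon form.
R2 ← R2 + R1: [0, -2, 5, 2, 1, -1]
R3 ← R3 − (1/3)·R1: [0, 4/3, -10/3, -4/3, -2/3, 2/3]
R4 ← R4 − (1/3)·R1: [0, -2/3, 5/3, 2/3, 1/3, -1/3]
R5 ← R5 − (5/3)·R1: [0, 8/3, -20/3, -8/3, -4/3, 4/3]
R3 ← R3 + (2/3)·R2: [0, 0, 0, 0, 0, 0]
R4 ← R4 − (1/3)·R2: [0, 0, 0, 0, 0, 0]
R5 ← R5 + (4/3)·R2: [0, 0, 0, 0, 0, 0]
Echelon form has 2 nonzero rows, so rank(B) = 2.
The rank gives the maximum number of linearly independent columns: 2.

2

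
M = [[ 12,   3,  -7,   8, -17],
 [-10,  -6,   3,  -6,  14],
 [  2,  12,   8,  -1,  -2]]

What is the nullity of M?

2

Row reduce to echelon form.
R2 ← R2 + (5/6)·R1: [0, -7/2, -17/6, 2/3, -1/6]
R3 ← R3 − (1/6)·R1: [0, 23/2, 55/6, -7/3, 5/6]
R3 ← R3 + (23/7)·R2: [0, 0, -1/7, -1/7, 2/7]
3 nonzero rows, so rank(M) = 3.
M has 5 columns; by rank–nullity, nullity = 5 − 3 = 2.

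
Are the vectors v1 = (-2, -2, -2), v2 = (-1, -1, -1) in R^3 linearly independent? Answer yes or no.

Form the matrix with these vectors as rows and row reduce.
R2 ← R2 − (1/2)·R1: [0, 0, 0]
1 nonzero row, so the 2 vectors span a space of dimension 1.
Since 1 < 2, the vectors are linearly dependent.

no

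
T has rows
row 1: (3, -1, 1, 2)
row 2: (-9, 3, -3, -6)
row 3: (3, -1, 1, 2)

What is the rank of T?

1

Row reduce to echelon form.
R2 ← R2 + (3)·R1: [0, 0, 0, 0]
R3 ← R3 − R1: [0, 0, 0, 0]
Echelon form has 1 nonzero row, so rank(T) = 1.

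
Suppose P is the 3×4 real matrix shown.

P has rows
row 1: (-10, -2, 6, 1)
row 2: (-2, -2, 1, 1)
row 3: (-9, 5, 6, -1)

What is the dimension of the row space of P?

3

Row reduce to echelon form.
R2 ← R2 − (1/5)·R1: [0, -8/5, -1/5, 4/5]
R3 ← R3 − (9/10)·R1: [0, 34/5, 3/5, -19/10]
R3 ← R3 + (17/4)·R2: [0, 0, -1/4, 3/2]
Echelon form has 3 nonzero rows, so rank(P) = 3.
The row space has dimension equal to the rank: 3.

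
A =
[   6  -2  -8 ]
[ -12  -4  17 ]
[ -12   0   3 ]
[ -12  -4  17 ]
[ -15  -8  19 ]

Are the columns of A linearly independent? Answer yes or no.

yes

Row reduce A to echelon form.
R2 ← R2 + (2)·R1: [0, -8, 1]
R3 ← R3 + (2)·R1: [0, -4, -13]
R4 ← R4 + (2)·R1: [0, -8, 1]
R5 ← R5 + (5/2)·R1: [0, -13, -1]
R3 ← R3 − (1/2)·R2: [0, 0, -27/2]
R4 ← R4 − R2: [0, 0, 0]
R5 ← R5 − (13/8)·R2: [0, 0, -21/8]
R5 ← R5 − (7/36)·R3: [0, 0, 0]
3 pivots among 3 columns.
Every column is a pivot column, so the columns are linearly independent.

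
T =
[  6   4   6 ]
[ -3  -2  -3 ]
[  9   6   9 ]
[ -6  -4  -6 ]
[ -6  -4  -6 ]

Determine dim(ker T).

Row reduce to echelon form.
R2 ← R2 + (1/2)·R1: [0, 0, 0]
R3 ← R3 − (3/2)·R1: [0, 0, 0]
R4 ← R4 + R1: [0, 0, 0]
R5 ← R5 + R1: [0, 0, 0]
1 nonzero row, so rank(T) = 1.
T has 3 columns; by rank–nullity, nullity = 3 − 1 = 2.

2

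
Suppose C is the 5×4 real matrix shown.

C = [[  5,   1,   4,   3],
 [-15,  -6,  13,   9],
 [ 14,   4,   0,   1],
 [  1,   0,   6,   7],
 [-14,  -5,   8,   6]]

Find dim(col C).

Row reduce to echelon form.
R2 ← R2 + (3)·R1: [0, -3, 25, 18]
R3 ← R3 − (14/5)·R1: [0, 6/5, -56/5, -37/5]
R4 ← R4 − (1/5)·R1: [0, -1/5, 26/5, 32/5]
R5 ← R5 + (14/5)·R1: [0, -11/5, 96/5, 72/5]
R3 ← R3 + (2/5)·R2: [0, 0, -6/5, -1/5]
R4 ← R4 − (1/15)·R2: [0, 0, 53/15, 26/5]
R5 ← R5 − (11/15)·R2: [0, 0, 13/15, 6/5]
R4 ← R4 + (53/18)·R3: [0, 0, 0, 83/18]
R5 ← R5 + (13/18)·R3: [0, 0, 0, 19/18]
R5 ← R5 − (19/83)·R4: [0, 0, 0, 0]
Echelon form has 4 nonzero rows, so rank(C) = 4.
The column space has dimension equal to the rank: 4.

4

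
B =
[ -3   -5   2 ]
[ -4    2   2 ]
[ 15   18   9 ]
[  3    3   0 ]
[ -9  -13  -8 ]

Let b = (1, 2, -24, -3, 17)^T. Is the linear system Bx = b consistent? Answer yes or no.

Row reduce the augmented matrix [B | b].
R2 ← R2 − (4/3)·R1: [0, 26/3, -2/3, 2/3]
R3 ← R3 + (5)·R1: [0, -7, 19, -19]
R4 ← R4 + R1: [0, -2, 2, -2]
R5 ← R5 − (3)·R1: [0, 2, -14, 14]
R3 ← R3 + (21/26)·R2: [0, 0, 240/13, -240/13]
R4 ← R4 + (3/13)·R2: [0, 0, 24/13, -24/13]
R5 ← R5 − (3/13)·R2: [0, 0, -180/13, 180/13]
R4 ← R4 − (1/10)·R3: [0, 0, 0, 0]
R5 ← R5 + (3/4)·R3: [0, 0, 0, 0]
The echelon form has 3 nonzero rows, and every pivot lies in the first 3 columns, so rank(B) = rank([B|b]) = 3.
The system is consistent.

yes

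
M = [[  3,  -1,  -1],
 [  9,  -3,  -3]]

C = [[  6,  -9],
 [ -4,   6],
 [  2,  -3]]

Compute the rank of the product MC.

1

First compute MC:
[[ 20, -30],
 [ 60, -90]]
Now row reduce the product.
R2 ← R2 − (3)·R1: [0, 0]
1 nonzero row, so rank(MC) = 1.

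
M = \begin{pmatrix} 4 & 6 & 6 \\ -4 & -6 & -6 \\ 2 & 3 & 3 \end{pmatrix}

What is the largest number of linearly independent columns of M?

1

Row reduce to echelon form.
R2 ← R2 + R1: [0, 0, 0]
R3 ← R3 − (1/2)·R1: [0, 0, 0]
Echelon form has 1 nonzero row, so rank(M) = 1.
The rank gives the maximum number of linearly independent columns: 1.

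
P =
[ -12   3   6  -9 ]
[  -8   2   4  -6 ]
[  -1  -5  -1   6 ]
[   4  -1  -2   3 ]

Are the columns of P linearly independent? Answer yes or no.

no

Row reduce P to echelon form.
R2 ← R2 − (2/3)·R1: [0, 0, 0, 0]
R3 ← R3 − (1/12)·R1: [0, -21/4, -3/2, 27/4]
R4 ← R4 + (1/3)·R1: [0, 0, 0, 0]
Swap R2 ↔ R3
2 pivots among 4 columns.
Only 2 < 4 pivot columns, so the columns are linearly dependent.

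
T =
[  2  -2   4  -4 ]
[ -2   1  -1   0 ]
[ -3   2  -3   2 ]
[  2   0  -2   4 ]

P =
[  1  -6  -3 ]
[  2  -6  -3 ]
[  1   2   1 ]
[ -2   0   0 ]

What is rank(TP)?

First compute TP:
[[ 10,   8,   4],
 [ -1,   4,   2],
 [ -6,   0,   0],
 [ -8, -16,  -8]]
Now row reduce the product.
R2 ← R2 + (1/10)·R1: [0, 24/5, 12/5]
R3 ← R3 + (3/5)·R1: [0, 24/5, 12/5]
R4 ← R4 + (4/5)·R1: [0, -48/5, -24/5]
R3 ← R3 − R2: [0, 0, 0]
R4 ← R4 + (2)·R2: [0, 0, 0]
2 nonzero rows, so rank(TP) = 2.

2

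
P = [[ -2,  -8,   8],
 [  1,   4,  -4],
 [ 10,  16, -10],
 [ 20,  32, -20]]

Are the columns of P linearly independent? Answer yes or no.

Row reduce P to echelon form.
R2 ← R2 + (1/2)·R1: [0, 0, 0]
R3 ← R3 + (5)·R1: [0, -24, 30]
R4 ← R4 + (10)·R1: [0, -48, 60]
Swap R2 ↔ R3
R4 ← R4 − (2)·R2: [0, 0, 0]
2 pivots among 3 columns.
Only 2 < 3 pivot columns, so the columns are linearly dependent.

no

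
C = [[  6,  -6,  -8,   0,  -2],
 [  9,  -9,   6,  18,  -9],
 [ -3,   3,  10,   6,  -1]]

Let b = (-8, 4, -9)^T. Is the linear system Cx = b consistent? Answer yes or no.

no

Row reduce the augmented matrix [C | b].
R2 ← R2 − (3/2)·R1: [0, 0, 18, 18, -6, 16]
R3 ← R3 + (1/2)·R1: [0, 0, 6, 6, -2, -13]
R3 ← R3 − (1/3)·R2: [0, 0, 0, 0, 0, -55/3]
The echelon form has 3 nonzero rows; the last pivot sits in the augmented column, so rank(C) = 2 but rank([C|b]) = 3.
Since the ranks differ, the system is inconsistent.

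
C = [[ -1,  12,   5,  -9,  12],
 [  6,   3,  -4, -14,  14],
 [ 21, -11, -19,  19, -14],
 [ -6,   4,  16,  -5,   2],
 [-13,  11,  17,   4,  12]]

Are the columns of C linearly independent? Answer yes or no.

Row reduce C to echelon form.
R2 ← R2 + (6)·R1: [0, 75, 26, -68, 86]
R3 ← R3 + (21)·R1: [0, 241, 86, -170, 238]
R4 ← R4 − (6)·R1: [0, -68, -14, 49, -70]
R5 ← R5 − (13)·R1: [0, -145, -48, 121, -144]
R3 ← R3 − (241/75)·R2: [0, 0, 184/75, 3638/75, -2876/75]
R4 ← R4 + (68/75)·R2: [0, 0, 718/75, -949/75, 598/75]
R5 ← R5 + (29/15)·R2: [0, 0, 34/15, -157/15, 334/15]
R4 ← R4 − (359/92)·R3: [0, 0, 0, -9289/46, 3625/23]
R5 ← R5 − (85/92)·R3: [0, 0, 0, -2543/46, 1327/23]
R5 ← R5 − (2543/9289)·R4: [0, 0, 0, 0, 135136/9289]
5 pivots among 5 columns.
Every column is a pivot column, so the columns are linearly independent.

yes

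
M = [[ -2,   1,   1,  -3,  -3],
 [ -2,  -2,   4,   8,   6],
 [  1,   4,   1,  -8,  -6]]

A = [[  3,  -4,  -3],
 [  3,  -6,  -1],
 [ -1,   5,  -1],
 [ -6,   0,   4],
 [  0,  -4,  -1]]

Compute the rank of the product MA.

First compute MA:
[[ 14,  19,  -5],
 [-64,  16,  30],
 [ 62,   1, -34]]
Now row reduce the product.
R2 ← R2 + (32/7)·R1: [0, 720/7, 50/7]
R3 ← R3 − (31/7)·R1: [0, -582/7, -83/7]
R3 ← R3 + (97/120)·R2: [0, 0, -73/12]
3 nonzero rows, so rank(MA) = 3.

3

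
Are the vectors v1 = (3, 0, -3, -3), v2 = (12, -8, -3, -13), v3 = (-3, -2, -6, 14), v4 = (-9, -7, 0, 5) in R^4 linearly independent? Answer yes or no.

yes

Form the matrix with these vectors as rows and row reduce.
R2 ← R2 − (4)·R1: [0, -8, 9, -1]
R3 ← R3 + R1: [0, -2, -9, 11]
R4 ← R4 + (3)·R1: [0, -7, -9, -4]
R3 ← R3 − (1/4)·R2: [0, 0, -45/4, 45/4]
R4 ← R4 − (7/8)·R2: [0, 0, -135/8, -25/8]
R4 ← R4 − (3/2)·R3: [0, 0, 0, -20]
4 nonzero rows, so the 4 vectors span a space of dimension 4.
Since 4 = 4, the vectors are linearly independent.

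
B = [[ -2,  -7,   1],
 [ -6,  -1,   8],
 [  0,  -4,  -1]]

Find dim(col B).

2

Row reduce to echelon form.
R2 ← R2 − (3)·R1: [0, 20, 5]
R3 ← R3 + (1/5)·R2: [0, 0, 0]
Echelon form has 2 nonzero rows, so rank(B) = 2.
The column space has dimension equal to the rank: 2.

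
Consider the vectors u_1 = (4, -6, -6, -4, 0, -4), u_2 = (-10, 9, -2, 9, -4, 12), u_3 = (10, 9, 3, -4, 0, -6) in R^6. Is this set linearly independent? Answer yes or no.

Form the matrix with these vectors as rows and row reduce.
R2 ← R2 + (5/2)·R1: [0, -6, -17, -1, -4, 2]
R3 ← R3 − (5/2)·R1: [0, 24, 18, 6, 0, 4]
R3 ← R3 + (4)·R2: [0, 0, -50, 2, -16, 12]
3 nonzero rows, so the 3 vectors span a space of dimension 3.
Since 3 = 3, the vectors are linearly independent.

yes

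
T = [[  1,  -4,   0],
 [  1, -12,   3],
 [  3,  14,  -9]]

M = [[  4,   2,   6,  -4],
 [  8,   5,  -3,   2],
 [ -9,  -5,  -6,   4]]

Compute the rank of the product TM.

2

First compute TM:
[[-28, -18,  18, -12],
 [-119, -73,  24, -16],
 [205, 121,  30, -20]]
Now row reduce the product.
R2 ← R2 − (17/4)·R1: [0, 7/2, -105/2, 35]
R3 ← R3 + (205/28)·R1: [0, -151/14, 2265/14, -755/7]
R3 ← R3 + (151/49)·R2: [0, 0, 0, 0]
2 nonzero rows, so rank(TM) = 2.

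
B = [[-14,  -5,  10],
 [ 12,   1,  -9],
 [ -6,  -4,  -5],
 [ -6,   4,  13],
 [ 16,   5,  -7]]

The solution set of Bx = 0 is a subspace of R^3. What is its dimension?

Row reduce to echelon form.
R2 ← R2 + (6/7)·R1: [0, -23/7, -3/7]
R3 ← R3 − (3/7)·R1: [0, -13/7, -65/7]
R4 ← R4 − (3/7)·R1: [0, 43/7, 61/7]
R5 ← R5 + (8/7)·R1: [0, -5/7, 31/7]
R3 ← R3 − (13/23)·R2: [0, 0, -208/23]
R4 ← R4 + (43/23)·R2: [0, 0, 182/23]
R5 ← R5 − (5/23)·R2: [0, 0, 104/23]
R4 ← R4 + (7/8)·R3: [0, 0, 0]
R5 ← R5 + (1/2)·R3: [0, 0, 0]
3 nonzero rows, so rank(B) = 3.
B has 3 columns; by rank–nullity, nullity = 3 − 3 = 0.

0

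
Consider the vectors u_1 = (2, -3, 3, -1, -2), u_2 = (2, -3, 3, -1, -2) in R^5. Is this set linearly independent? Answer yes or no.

Form the matrix with these vectors as rows and row reduce.
R2 ← R2 − R1: [0, 0, 0, 0, 0]
1 nonzero row, so the 2 vectors span a space of dimension 1.
Since 1 < 2, the vectors are linearly dependent.

no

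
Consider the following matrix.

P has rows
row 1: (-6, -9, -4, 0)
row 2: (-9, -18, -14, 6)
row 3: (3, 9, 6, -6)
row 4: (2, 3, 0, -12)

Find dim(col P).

4

Row reduce to echelon form.
R2 ← R2 − (3/2)·R1: [0, -9/2, -8, 6]
R3 ← R3 + (1/2)·R1: [0, 9/2, 4, -6]
R4 ← R4 + (1/3)·R1: [0, 0, -4/3, -12]
R3 ← R3 + R2: [0, 0, -4, 0]
R4 ← R4 − (1/3)·R3: [0, 0, 0, -12]
Echelon form has 4 nonzero rows, so rank(P) = 4.
The column space has dimension equal to the rank: 4.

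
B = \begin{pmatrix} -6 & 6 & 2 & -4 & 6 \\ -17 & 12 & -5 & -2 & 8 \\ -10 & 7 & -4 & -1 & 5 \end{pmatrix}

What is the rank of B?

Row reduce to echelon form.
R2 ← R2 − (17/6)·R1: [0, -5, -32/3, 28/3, -9]
R3 ← R3 − (5/3)·R1: [0, -3, -22/3, 17/3, -5]
R3 ← R3 − (3/5)·R2: [0, 0, -14/15, 1/15, 2/5]
Echelon form has 3 nonzero rows, so rank(B) = 3.

3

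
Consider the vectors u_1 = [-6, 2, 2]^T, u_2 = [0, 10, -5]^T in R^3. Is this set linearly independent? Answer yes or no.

yes

Form the matrix with these vectors as rows and row reduce.
2 nonzero rows, so the 2 vectors span a space of dimension 2.
Since 2 = 2, the vectors are linearly independent.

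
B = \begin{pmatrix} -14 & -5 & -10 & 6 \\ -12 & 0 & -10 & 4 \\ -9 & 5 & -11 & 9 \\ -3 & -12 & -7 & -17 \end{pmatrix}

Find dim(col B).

Row reduce to echelon form.
R2 ← R2 − (6/7)·R1: [0, 30/7, -10/7, -8/7]
R3 ← R3 − (9/14)·R1: [0, 115/14, -32/7, 36/7]
R4 ← R4 − (3/14)·R1: [0, -153/14, -34/7, -128/7]
R3 ← R3 − (23/12)·R2: [0, 0, -11/6, 22/3]
R4 ← R4 + (51/20)·R2: [0, 0, -17/2, -106/5]
R4 ← R4 − (51/11)·R3: [0, 0, 0, -276/5]
Echelon form has 4 nonzero rows, so rank(B) = 4.
The column space has dimension equal to the rank: 4.

4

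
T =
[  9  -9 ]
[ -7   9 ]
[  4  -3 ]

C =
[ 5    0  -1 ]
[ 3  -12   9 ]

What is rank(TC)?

First compute TC:
[[ 18, 108, -90],
 [ -8, -108,  88],
 [ 11,  36, -31]]
Now row reduce the product.
R2 ← R2 + (4/9)·R1: [0, -60, 48]
R3 ← R3 − (11/18)·R1: [0, -30, 24]
R3 ← R3 − (1/2)·R2: [0, 0, 0]
2 nonzero rows, so rank(TC) = 2.

2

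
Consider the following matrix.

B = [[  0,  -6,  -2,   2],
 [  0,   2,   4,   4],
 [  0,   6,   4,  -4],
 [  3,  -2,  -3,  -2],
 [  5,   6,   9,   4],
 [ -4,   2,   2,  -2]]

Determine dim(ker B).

0

Row reduce to echelon form.
Swap R1 ↔ R4
R5 ← R5 − (5/3)·R1: [0, 28/3, 14, 22/3]
R6 ← R6 + (4/3)·R1: [0, -2/3, -2, -14/3]
R3 ← R3 − (3)·R2: [0, 0, -8, -16]
R4 ← R4 + (3)·R2: [0, 0, 10, 14]
R5 ← R5 − (14/3)·R2: [0, 0, -14/3, -34/3]
R6 ← R6 + (1/3)·R2: [0, 0, -2/3, -10/3]
R4 ← R4 + (5/4)·R3: [0, 0, 0, -6]
R5 ← R5 − (7/12)·R3: [0, 0, 0, -2]
R6 ← R6 − (1/12)·R3: [0, 0, 0, -2]
R5 ← R5 − (1/3)·R4: [0, 0, 0, 0]
R6 ← R6 − (1/3)·R4: [0, 0, 0, 0]
4 nonzero rows, so rank(B) = 4.
B has 4 columns; by rank–nullity, nullity = 4 − 4 = 0.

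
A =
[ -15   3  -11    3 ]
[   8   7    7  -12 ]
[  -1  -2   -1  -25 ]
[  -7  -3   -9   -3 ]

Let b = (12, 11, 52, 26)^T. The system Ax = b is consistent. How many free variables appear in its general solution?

0

Row reduce the augmented matrix [A | b].
R2 ← R2 + (8/15)·R1: [0, 43/5, 17/15, -52/5, 87/5]
R3 ← R3 − (1/15)·R1: [0, -11/5, -4/15, -126/5, 256/5]
R4 ← R4 − (7/15)·R1: [0, -22/5, -58/15, -22/5, 102/5]
R3 ← R3 + (11/43)·R2: [0, 0, 1/43, -1198/43, 2393/43]
R4 ← R4 + (22/43)·R2: [0, 0, -424/129, -418/43, 1260/43]
R4 ← R4 + (424/3)·R3: [0, 0, 0, -11842/3, 23684/3]
The echelon form has 4 nonzero rows, and every pivot lies in the first 4 columns, so rank(A) = rank([A|b]) = 4.
The system is consistent.
Free variables = (unknowns) − (rank) = 4 − 4 = 0.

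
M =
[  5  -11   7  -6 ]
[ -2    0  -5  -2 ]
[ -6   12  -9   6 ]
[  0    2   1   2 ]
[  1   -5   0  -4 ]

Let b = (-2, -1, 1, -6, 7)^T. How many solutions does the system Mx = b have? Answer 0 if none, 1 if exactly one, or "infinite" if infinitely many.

0

Row reduce the augmented matrix [M | b].
R2 ← R2 + (2/5)·R1: [0, -22/5, -11/5, -22/5, -9/5]
R3 ← R3 + (6/5)·R1: [0, -6/5, -3/5, -6/5, -7/5]
R5 ← R5 − (1/5)·R1: [0, -14/5, -7/5, -14/5, 37/5]
R3 ← R3 − (3/11)·R2: [0, 0, 0, 0, -10/11]
R4 ← R4 + (5/11)·R2: [0, 0, 0, 0, -75/11]
R5 ← R5 − (7/11)·R2: [0, 0, 0, 0, 94/11]
R4 ← R4 − (15/2)·R3: [0, 0, 0, 0, 0]
R5 ← R5 + (47/5)·R3: [0, 0, 0, 0, 0]
The echelon form has 3 nonzero rows; the last pivot sits in the augmented column, so rank(M) = 2 but rank([M|b]) = 3.
Since the ranks differ, the system is inconsistent.
It has no solutions.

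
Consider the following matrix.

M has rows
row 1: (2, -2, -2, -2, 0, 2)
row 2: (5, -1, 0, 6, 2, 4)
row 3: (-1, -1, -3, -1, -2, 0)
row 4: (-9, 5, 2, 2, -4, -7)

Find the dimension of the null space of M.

2

Row reduce to echelon form.
R2 ← R2 − (5/2)·R1: [0, 4, 5, 11, 2, -1]
R3 ← R3 + (1/2)·R1: [0, -2, -4, -2, -2, 1]
R4 ← R4 + (9/2)·R1: [0, -4, -7, -7, -4, 2]
R3 ← R3 + (1/2)·R2: [0, 0, -3/2, 7/2, -1, 1/2]
R4 ← R4 + R2: [0, 0, -2, 4, -2, 1]
R4 ← R4 − (4/3)·R3: [0, 0, 0, -2/3, -2/3, 1/3]
4 nonzero rows, so rank(M) = 4.
M has 6 columns; by rank–nullity, nullity = 6 − 4 = 2.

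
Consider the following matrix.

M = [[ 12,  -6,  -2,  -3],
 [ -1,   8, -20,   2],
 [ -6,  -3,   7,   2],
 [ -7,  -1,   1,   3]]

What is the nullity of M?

Row reduce to echelon form.
R2 ← R2 + (1/12)·R1: [0, 15/2, -121/6, 7/4]
R3 ← R3 + (1/2)·R1: [0, -6, 6, 1/2]
R4 ← R4 + (7/12)·R1: [0, -9/2, -1/6, 5/4]
R3 ← R3 + (4/5)·R2: [0, 0, -152/15, 19/10]
R4 ← R4 + (3/5)·R2: [0, 0, -184/15, 23/10]
R4 ← R4 − (23/19)·R3: [0, 0, 0, 0]
3 nonzero rows, so rank(M) = 3.
M has 4 columns; by rank–nullity, nullity = 4 − 3 = 1.

1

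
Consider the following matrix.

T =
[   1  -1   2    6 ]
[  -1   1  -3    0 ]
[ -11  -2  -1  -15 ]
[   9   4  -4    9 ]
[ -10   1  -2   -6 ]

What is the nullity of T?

Row reduce to echelon form.
R2 ← R2 + R1: [0, 0, -1, 6]
R3 ← R3 + (11)·R1: [0, -13, 21, 51]
R4 ← R4 − (9)·R1: [0, 13, -22, -45]
R5 ← R5 + (10)·R1: [0, -9, 18, 54]
Swap R2 ↔ R3
R4 ← R4 + R2: [0, 0, -1, 6]
R5 ← R5 − (9/13)·R2: [0, 0, 45/13, 243/13]
R4 ← R4 − R3: [0, 0, 0, 0]
R5 ← R5 + (45/13)·R3: [0, 0, 0, 513/13]
Swap R4 ↔ R5
4 nonzero rows, so rank(T) = 4.
T has 4 columns; by rank–nullity, nullity = 4 − 4 = 0.

0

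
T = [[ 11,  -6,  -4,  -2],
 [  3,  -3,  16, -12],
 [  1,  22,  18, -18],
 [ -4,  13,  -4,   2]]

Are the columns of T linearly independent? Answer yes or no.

no

Row reduce T to echelon form.
R2 ← R2 − (3/11)·R1: [0, -15/11, 188/11, -126/11]
R3 ← R3 − (1/11)·R1: [0, 248/11, 202/11, -196/11]
R4 ← R4 + (4/11)·R1: [0, 119/11, -60/11, 14/11]
R3 ← R3 + (248/15)·R2: [0, 0, 4514/15, -1036/5]
R4 ← R4 + (119/15)·R2: [0, 0, 1952/15, -448/5]
R4 ← R4 − (16/37)·R3: [0, 0, 0, 0]
3 pivots among 4 columns.
Only 3 < 4 pivot columns, so the columns are linearly dependent.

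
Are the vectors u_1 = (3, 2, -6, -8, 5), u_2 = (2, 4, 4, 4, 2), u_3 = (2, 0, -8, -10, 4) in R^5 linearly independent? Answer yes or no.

no

Form the matrix with these vectors as rows and row reduce.
R2 ← R2 − (2/3)·R1: [0, 8/3, 8, 28/3, -4/3]
R3 ← R3 − (2/3)·R1: [0, -4/3, -4, -14/3, 2/3]
R3 ← R3 + (1/2)·R2: [0, 0, 0, 0, 0]
2 nonzero rows, so the 3 vectors span a space of dimension 2.
Since 2 < 3, the vectors are linearly dependent.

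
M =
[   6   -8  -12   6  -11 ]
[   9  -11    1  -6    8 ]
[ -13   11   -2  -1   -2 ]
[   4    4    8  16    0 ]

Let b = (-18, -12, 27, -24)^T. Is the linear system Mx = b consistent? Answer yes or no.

yes

Row reduce the augmented matrix [M | b].
R2 ← R2 − (3/2)·R1: [0, 1, 19, -15, 49/2, 15]
R3 ← R3 + (13/6)·R1: [0, -19/3, -28, 12, -155/6, -12]
R4 ← R4 − (2/3)·R1: [0, 28/3, 16, 12, 22/3, -12]
R3 ← R3 + (19/3)·R2: [0, 0, 277/3, -83, 388/3, 83]
R4 ← R4 − (28/3)·R2: [0, 0, -484/3, 152, -664/3, -152]
R4 ← R4 + (484/277)·R3: [0, 0, 0, 1932/277, 1288/277, -1932/277]
The echelon form has 4 nonzero rows, and every pivot lies in the first 5 columns, so rank(M) = rank([M|b]) = 4.
The system is consistent.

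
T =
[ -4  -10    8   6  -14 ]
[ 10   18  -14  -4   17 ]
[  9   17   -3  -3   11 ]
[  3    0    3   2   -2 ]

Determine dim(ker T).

Row reduce to echelon form.
R2 ← R2 + (5/2)·R1: [0, -7, 6, 11, -18]
R3 ← R3 + (9/4)·R1: [0, -11/2, 15, 21/2, -41/2]
R4 ← R4 + (3/4)·R1: [0, -15/2, 9, 13/2, -25/2]
R3 ← R3 − (11/14)·R2: [0, 0, 72/7, 13/7, -89/14]
R4 ← R4 − (15/14)·R2: [0, 0, 18/7, -37/7, 95/14]
R4 ← R4 − (1/4)·R3: [0, 0, 0, -23/4, 67/8]
4 nonzero rows, so rank(T) = 4.
T has 5 columns; by rank–nullity, nullity = 5 − 4 = 1.

1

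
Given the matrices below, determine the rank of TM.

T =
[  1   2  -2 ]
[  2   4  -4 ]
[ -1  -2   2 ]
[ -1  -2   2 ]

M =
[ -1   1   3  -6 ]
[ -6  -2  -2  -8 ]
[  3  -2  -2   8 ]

1

First compute TM:
[[-19,   1,   3, -38],
 [-38,   2,   6, -76],
 [ 19,  -1,  -3,  38],
 [ 19,  -1,  -3,  38]]
Now row reduce the product.
R2 ← R2 − (2)·R1: [0, 0, 0, 0]
R3 ← R3 + R1: [0, 0, 0, 0]
R4 ← R4 + R1: [0, 0, 0, 0]
1 nonzero row, so rank(TM) = 1.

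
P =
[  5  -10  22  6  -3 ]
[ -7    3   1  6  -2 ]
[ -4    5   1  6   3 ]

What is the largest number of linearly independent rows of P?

Row reduce to echelon form.
R2 ← R2 + (7/5)·R1: [0, -11, 159/5, 72/5, -31/5]
R3 ← R3 + (4/5)·R1: [0, -3, 93/5, 54/5, 3/5]
R3 ← R3 − (3/11)·R2: [0, 0, 546/55, 378/55, 126/55]
Echelon form has 3 nonzero rows, so rank(P) = 3.
The rank gives the maximum number of linearly independent rows: 3.

3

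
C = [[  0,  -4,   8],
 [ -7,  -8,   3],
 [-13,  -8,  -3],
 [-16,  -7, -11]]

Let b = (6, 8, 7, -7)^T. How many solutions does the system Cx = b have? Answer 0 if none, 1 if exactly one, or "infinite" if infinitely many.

Row reduce the augmented matrix [C | b].
Swap R1 ↔ R2
R3 ← R3 − (13/7)·R1: [0, 48/7, -60/7, -55/7]
R4 ← R4 − (16/7)·R1: [0, 79/7, -125/7, -177/7]
R3 ← R3 + (12/7)·R2: [0, 0, 36/7, 17/7]
R4 ← R4 + (79/28)·R2: [0, 0, 33/7, -117/14]
R4 ← R4 − (11/12)·R3: [0, 0, 0, -127/12]
The echelon form has 4 nonzero rows; the last pivot sits in the augmented column, so rank(C) = 3 but rank([C|b]) = 4.
Since the ranks differ, the system is inconsistent.
It has no solutions.

0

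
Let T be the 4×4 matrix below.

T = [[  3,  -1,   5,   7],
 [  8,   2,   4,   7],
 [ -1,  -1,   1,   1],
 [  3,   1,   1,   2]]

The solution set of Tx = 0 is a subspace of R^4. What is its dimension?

2

Row reduce to echelon form.
R2 ← R2 − (8/3)·R1: [0, 14/3, -28/3, -35/3]
R3 ← R3 + (1/3)·R1: [0, -4/3, 8/3, 10/3]
R4 ← R4 − R1: [0, 2, -4, -5]
R3 ← R3 + (2/7)·R2: [0, 0, 0, 0]
R4 ← R4 − (3/7)·R2: [0, 0, 0, 0]
2 nonzero rows, so rank(T) = 2.
T has 4 columns; by rank–nullity, nullity = 4 − 2 = 2.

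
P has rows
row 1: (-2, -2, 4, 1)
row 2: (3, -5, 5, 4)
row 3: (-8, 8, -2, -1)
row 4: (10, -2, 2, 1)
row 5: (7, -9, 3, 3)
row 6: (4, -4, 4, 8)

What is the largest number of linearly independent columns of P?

4

Row reduce to echelon form.
R2 ← R2 + (3/2)·R1: [0, -8, 11, 11/2]
R3 ← R3 − (4)·R1: [0, 16, -18, -5]
R4 ← R4 + (5)·R1: [0, -12, 22, 6]
R5 ← R5 + (7/2)·R1: [0, -16, 17, 13/2]
R6 ← R6 + (2)·R1: [0, -8, 12, 10]
R3 ← R3 + (2)·R2: [0, 0, 4, 6]
R4 ← R4 − (3/2)·R2: [0, 0, 11/2, -9/4]
R5 ← R5 − (2)·R2: [0, 0, -5, -9/2]
R6 ← R6 − R2: [0, 0, 1, 9/2]
R4 ← R4 − (11/8)·R3: [0, 0, 0, -21/2]
R5 ← R5 + (5/4)·R3: [0, 0, 0, 3]
R6 ← R6 − (1/4)·R3: [0, 0, 0, 3]
R5 ← R5 + (2/7)·R4: [0, 0, 0, 0]
R6 ← R6 + (2/7)·R4: [0, 0, 0, 0]
Echelon form has 4 nonzero rows, so rank(P) = 4.
The rank gives the maximum number of linearly independent columns: 4.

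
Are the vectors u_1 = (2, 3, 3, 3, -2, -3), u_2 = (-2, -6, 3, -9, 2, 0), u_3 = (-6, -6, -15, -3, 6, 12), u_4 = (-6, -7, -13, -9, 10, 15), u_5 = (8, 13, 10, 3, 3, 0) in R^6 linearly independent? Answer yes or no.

no

Form the matrix with these vectors as rows and row reduce.
R2 ← R2 + R1: [0, -3, 6, -6, 0, -3]
R3 ← R3 + (3)·R1: [0, 3, -6, 6, 0, 3]
R4 ← R4 + (3)·R1: [0, 2, -4, 0, 4, 6]
R5 ← R5 − (4)·R1: [0, 1, -2, -9, 11, 12]
R3 ← R3 + R2: [0, 0, 0, 0, 0, 0]
R4 ← R4 + (2/3)·R2: [0, 0, 0, -4, 4, 4]
R5 ← R5 + (1/3)·R2: [0, 0, 0, -11, 11, 11]
Swap R3 ↔ R4
R5 ← R5 − (11/4)·R3: [0, 0, 0, 0, 0, 0]
3 nonzero rows, so the 5 vectors span a space of dimension 3.
Since 3 < 5, the vectors are linearly dependent.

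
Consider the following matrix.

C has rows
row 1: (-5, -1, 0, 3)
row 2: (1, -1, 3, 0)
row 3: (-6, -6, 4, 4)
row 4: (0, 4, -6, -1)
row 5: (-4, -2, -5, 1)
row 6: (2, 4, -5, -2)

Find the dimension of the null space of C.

Row reduce to echelon form.
R2 ← R2 + (1/5)·R1: [0, -6/5, 3, 3/5]
R3 ← R3 − (6/5)·R1: [0, -24/5, 4, 2/5]
R5 ← R5 − (4/5)·R1: [0, -6/5, -5, -7/5]
R6 ← R6 + (2/5)·R1: [0, 18/5, -5, -4/5]
R3 ← R3 − (4)·R2: [0, 0, -8, -2]
R4 ← R4 + (10/3)·R2: [0, 0, 4, 1]
R5 ← R5 − R2: [0, 0, -8, -2]
R6 ← R6 + (3)·R2: [0, 0, 4, 1]
R4 ← R4 + (1/2)·R3: [0, 0, 0, 0]
R5 ← R5 − R3: [0, 0, 0, 0]
R6 ← R6 + (1/2)·R3: [0, 0, 0, 0]
3 nonzero rows, so rank(C) = 3.
C has 4 columns; by rank–nullity, nullity = 4 − 3 = 1.

1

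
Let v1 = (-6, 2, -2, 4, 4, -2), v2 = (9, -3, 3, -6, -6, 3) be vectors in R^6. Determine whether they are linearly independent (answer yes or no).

no

Form the matrix with these vectors as rows and row reduce.
R2 ← R2 + (3/2)·R1: [0, 0, 0, 0, 0, 0]
1 nonzero row, so the 2 vectors span a space of dimension 1.
Since 1 < 2, the vectors are linearly dependent.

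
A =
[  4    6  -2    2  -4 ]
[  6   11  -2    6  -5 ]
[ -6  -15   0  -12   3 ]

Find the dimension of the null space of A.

Row reduce to echelon form.
R2 ← R2 − (3/2)·R1: [0, 2, 1, 3, 1]
R3 ← R3 + (3/2)·R1: [0, -6, -3, -9, -3]
R3 ← R3 + (3)·R2: [0, 0, 0, 0, 0]
2 nonzero rows, so rank(A) = 2.
A has 5 columns; by rank–nullity, nullity = 5 − 2 = 3.

3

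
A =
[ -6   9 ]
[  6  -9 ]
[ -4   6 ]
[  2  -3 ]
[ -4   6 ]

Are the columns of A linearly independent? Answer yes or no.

Row reduce A to echelon form.
R2 ← R2 + R1: [0, 0]
R3 ← R3 − (2/3)·R1: [0, 0]
R4 ← R4 + (1/3)·R1: [0, 0]
R5 ← R5 − (2/3)·R1: [0, 0]
1 pivot among 2 columns.
Only 1 < 2 pivot columns, so the columns are linearly dependent.

no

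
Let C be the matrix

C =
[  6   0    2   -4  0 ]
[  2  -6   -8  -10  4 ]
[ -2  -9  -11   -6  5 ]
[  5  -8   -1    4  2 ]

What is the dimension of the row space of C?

3

Row reduce to echelon form.
R2 ← R2 − (1/3)·R1: [0, -6, -26/3, -26/3, 4]
R3 ← R3 + (1/3)·R1: [0, -9, -31/3, -22/3, 5]
R4 ← R4 − (5/6)·R1: [0, -8, -8/3, 22/3, 2]
R3 ← R3 − (3/2)·R2: [0, 0, 8/3, 17/3, -1]
R4 ← R4 − (4/3)·R2: [0, 0, 80/9, 170/9, -10/3]
R4 ← R4 − (10/3)·R3: [0, 0, 0, 0, 0]
Echelon form has 3 nonzero rows, so rank(C) = 3.
The row space has dimension equal to the rank: 3.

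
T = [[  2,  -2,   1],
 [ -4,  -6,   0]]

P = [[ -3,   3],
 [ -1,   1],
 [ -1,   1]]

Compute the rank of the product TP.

First compute TP:
[[ -5,   5],
 [ 18, -18]]
Now row reduce the product.
R2 ← R2 + (18/5)·R1: [0, 0]
1 nonzero row, so rank(TP) = 1.

1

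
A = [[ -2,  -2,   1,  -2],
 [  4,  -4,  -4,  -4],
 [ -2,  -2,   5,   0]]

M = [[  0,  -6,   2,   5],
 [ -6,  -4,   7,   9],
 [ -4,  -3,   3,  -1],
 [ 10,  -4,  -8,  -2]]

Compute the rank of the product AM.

3

First compute AM:
[[-12,  25,   1, -25],
 [  0,  20,   0,  -4],
 [ -8,   5,  -3, -33]]
Now row reduce the product.
R3 ← R3 − (2/3)·R1: [0, -35/3, -11/3, -49/3]
R3 ← R3 + (7/12)·R2: [0, 0, -11/3, -56/3]
3 nonzero rows, so rank(AM) = 3.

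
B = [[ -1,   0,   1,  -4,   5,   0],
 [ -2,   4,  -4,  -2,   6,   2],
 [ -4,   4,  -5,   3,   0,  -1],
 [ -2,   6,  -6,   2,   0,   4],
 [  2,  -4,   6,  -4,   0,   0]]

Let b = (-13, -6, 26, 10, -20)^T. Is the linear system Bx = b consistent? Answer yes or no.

Row reduce the augmented matrix [B | b].
R2 ← R2 − (2)·R1: [0, 4, -6, 6, -4, 2, 20]
R3 ← R3 − (4)·R1: [0, 4, -9, 19, -20, -1, 78]
R4 ← R4 − (2)·R1: [0, 6, -8, 10, -10, 4, 36]
R5 ← R5 + (2)·R1: [0, -4, 8, -12, 10, 0, -46]
R3 ← R3 − R2: [0, 0, -3, 13, -16, -3, 58]
R4 ← R4 − (3/2)·R2: [0, 0, 1, 1, -4, 1, 6]
R5 ← R5 + R2: [0, 0, 2, -6, 6, 2, -26]
R4 ← R4 + (1/3)·R3: [0, 0, 0, 16/3, -28/3, 0, 76/3]
R5 ← R5 + (2/3)·R3: [0, 0, 0, 8/3, -14/3, 0, 38/3]
R5 ← R5 − (1/2)·R4: [0, 0, 0, 0, 0, 0, 0]
The echelon form has 4 nonzero rows, and every pivot lies in the first 6 columns, so rank(B) = rank([B|b]) = 4.
The system is consistent.

yes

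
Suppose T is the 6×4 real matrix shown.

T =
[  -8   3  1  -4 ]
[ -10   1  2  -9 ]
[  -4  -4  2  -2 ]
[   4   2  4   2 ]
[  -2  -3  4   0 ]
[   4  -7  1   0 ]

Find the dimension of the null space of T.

0

Row reduce to echelon form.
R2 ← R2 − (5/4)·R1: [0, -11/4, 3/4, -4]
R3 ← R3 − (1/2)·R1: [0, -11/2, 3/2, 0]
R4 ← R4 + (1/2)·R1: [0, 7/2, 9/2, 0]
R5 ← R5 − (1/4)·R1: [0, -15/4, 15/4, 1]
R6 ← R6 + (1/2)·R1: [0, -11/2, 3/2, -2]
R3 ← R3 − (2)·R2: [0, 0, 0, 8]
R4 ← R4 + (14/11)·R2: [0, 0, 60/11, -56/11]
R5 ← R5 − (15/11)·R2: [0, 0, 30/11, 71/11]
R6 ← R6 − (2)·R2: [0, 0, 0, 6]
Swap R3 ↔ R4
R5 ← R5 − (1/2)·R3: [0, 0, 0, 9]
R5 ← R5 − (9/8)·R4: [0, 0, 0, 0]
R6 ← R6 − (3/4)·R4: [0, 0, 0, 0]
4 nonzero rows, so rank(T) = 4.
T has 4 columns; by rank–nullity, nullity = 4 − 4 = 0.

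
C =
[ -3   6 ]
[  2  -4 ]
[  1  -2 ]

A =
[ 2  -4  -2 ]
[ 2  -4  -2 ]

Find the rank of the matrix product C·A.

First compute CA:
[[  6, -12,  -6],
 [ -4,   8,   4],
 [ -2,   4,   2]]
Now row reduce the product.
R2 ← R2 + (2/3)·R1: [0, 0, 0]
R3 ← R3 + (1/3)·R1: [0, 0, 0]
1 nonzero row, so rank(CA) = 1.

1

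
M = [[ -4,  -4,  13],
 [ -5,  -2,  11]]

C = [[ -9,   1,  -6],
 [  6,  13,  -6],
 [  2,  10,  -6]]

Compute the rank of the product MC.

First compute MC:
[[ 38,  74, -30],
 [ 55,  79, -24]]
Now row reduce the product.
R2 ← R2 − (55/38)·R1: [0, -534/19, 369/19]
2 nonzero rows, so rank(MC) = 2.

2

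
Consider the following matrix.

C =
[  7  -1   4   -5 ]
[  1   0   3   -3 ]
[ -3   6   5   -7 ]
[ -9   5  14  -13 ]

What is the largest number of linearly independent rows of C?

Row reduce to echelon form.
R2 ← R2 − (1/7)·R1: [0, 1/7, 17/7, -16/7]
R3 ← R3 + (3/7)·R1: [0, 39/7, 47/7, -64/7]
R4 ← R4 + (9/7)·R1: [0, 26/7, 134/7, -136/7]
R3 ← R3 − (39)·R2: [0, 0, -88, 80]
R4 ← R4 − (26)·R2: [0, 0, -44, 40]
R4 ← R4 − (1/2)·R3: [0, 0, 0, 0]
Echelon form has 3 nonzero rows, so rank(C) = 3.
The rank gives the maximum number of linearly independent rows: 3.

3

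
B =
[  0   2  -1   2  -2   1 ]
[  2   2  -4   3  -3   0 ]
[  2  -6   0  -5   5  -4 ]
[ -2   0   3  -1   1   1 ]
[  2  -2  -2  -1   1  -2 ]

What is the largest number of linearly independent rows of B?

2

Row reduce to echelon form.
Swap R1 ↔ R2
R3 ← R3 − R1: [0, -8, 4, -8, 8, -4]
R4 ← R4 + R1: [0, 2, -1, 2, -2, 1]
R5 ← R5 − R1: [0, -4, 2, -4, 4, -2]
R3 ← R3 + (4)·R2: [0, 0, 0, 0, 0, 0]
R4 ← R4 − R2: [0, 0, 0, 0, 0, 0]
R5 ← R5 + (2)·R2: [0, 0, 0, 0, 0, 0]
Echelon form has 2 nonzero rows, so rank(B) = 2.
The rank gives the maximum number of linearly independent rows: 2.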